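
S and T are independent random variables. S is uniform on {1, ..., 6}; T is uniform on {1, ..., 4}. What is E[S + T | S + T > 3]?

P(S + T > 3) = 7/8.
Summing (S+T)·P(x,y) over outcomes with S + T > 3 gives 17/3.
E[S + T | S + T > 3] = (17/3) / (7/8) = 136/21.

136/21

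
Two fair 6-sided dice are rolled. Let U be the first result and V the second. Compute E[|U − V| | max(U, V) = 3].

6/5

Outcomes with max(U, V) = 3: (1,3), (2,3), (3,1), (3,2), (3,3), each with probability 1/36.
E[|U − V| | max(U, V) = 3] = (2 + 1 + 2 + 1 + 0) / 5 = 6/5.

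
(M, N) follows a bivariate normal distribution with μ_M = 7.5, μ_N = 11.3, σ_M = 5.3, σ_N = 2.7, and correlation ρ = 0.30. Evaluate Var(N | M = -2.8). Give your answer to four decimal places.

6.6339

For a bivariate normal, Var(N | M=x) = σ_N²(1 − ρ²).
Var(N | M=-2.8) = (2.7)²·(1 − (0.30)²) = 7.29·0.91 = 6.6339.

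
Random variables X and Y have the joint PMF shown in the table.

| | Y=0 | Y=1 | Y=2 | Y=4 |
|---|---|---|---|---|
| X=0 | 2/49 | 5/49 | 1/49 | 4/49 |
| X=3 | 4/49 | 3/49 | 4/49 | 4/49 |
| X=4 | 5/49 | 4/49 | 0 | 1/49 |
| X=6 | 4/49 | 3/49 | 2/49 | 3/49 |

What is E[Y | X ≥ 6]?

P(X ≥ 6) = 12/49.
Σ Y·P over the event = 0·(4/49) + 1·(3/49) + 2·(2/49) + 4·(3/49) = 19/49.
E[Y | X ≥ 6] = (19/49) / (12/49) = 19/12.

19/12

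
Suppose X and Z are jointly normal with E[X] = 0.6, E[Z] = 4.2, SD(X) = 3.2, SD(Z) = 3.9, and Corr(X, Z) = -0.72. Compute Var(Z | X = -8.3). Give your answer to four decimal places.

Var(Z | X=x) = (1 − ρ²)·σ_Z².
Var(Z | X=-8.3) = (3.9)²·(1 − (-0.72)²) = 15.21·0.4816 = 7.3251.

7.3251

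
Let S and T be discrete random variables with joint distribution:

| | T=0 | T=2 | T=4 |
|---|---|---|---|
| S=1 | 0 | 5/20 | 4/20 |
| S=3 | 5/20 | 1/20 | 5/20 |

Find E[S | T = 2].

P(T = 2) = 3/10.
Σ S·P over the event = 1·(5/20) + 3·(1/20) = 2/5.
E[S | T = 2] = (2/5) / (3/10) = 4/3.

4/3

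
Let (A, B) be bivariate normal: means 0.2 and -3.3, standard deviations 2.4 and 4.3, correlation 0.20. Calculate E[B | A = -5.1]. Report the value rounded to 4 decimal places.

The regression of B on A has slope ρ·σ_B/σ_A and passes through (μ_A, μ_B).
E[B | A=-5.1] = -3.3 + (0.20)·(4.3/2.4)·(-5.1 − (0.2)) = -3.3 + (0.358333)·(-5.3) = -5.1992.

-5.1992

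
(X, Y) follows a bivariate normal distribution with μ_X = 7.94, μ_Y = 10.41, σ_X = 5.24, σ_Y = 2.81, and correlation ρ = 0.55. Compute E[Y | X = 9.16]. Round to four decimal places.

The regression of Y on X has slope ρ·σ_Y/σ_X and passes through (μ_X, μ_Y).
E[Y | X=9.16] = 10.41 + (0.55)·(2.81/5.24)·(9.16 − (7.94)) = 10.41 + (0.29494)·(1.22) = 10.7698.

10.7698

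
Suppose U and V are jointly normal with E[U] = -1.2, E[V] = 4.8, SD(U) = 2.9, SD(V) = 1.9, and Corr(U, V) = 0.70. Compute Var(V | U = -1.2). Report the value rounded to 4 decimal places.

The conditional variance in a bivariate normal is σ_V²(1 − ρ²), independent of x.
Var(V | U=-1.2) = (1.9)²·(1 − (0.70)²) = 3.61·0.51 = 1.8411.

1.8411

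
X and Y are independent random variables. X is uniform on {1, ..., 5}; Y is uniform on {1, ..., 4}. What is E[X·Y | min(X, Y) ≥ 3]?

Outcomes with min(X, Y) ≥ 3: (3,3), (3,4), (4,3), (4,4), (5,3), (5,4), each with probability 1/20.
E[X·Y | min(X, Y) ≥ 3] = (9 + 12 + 12 + 16 + 15 + 20) / 6 = 14.

14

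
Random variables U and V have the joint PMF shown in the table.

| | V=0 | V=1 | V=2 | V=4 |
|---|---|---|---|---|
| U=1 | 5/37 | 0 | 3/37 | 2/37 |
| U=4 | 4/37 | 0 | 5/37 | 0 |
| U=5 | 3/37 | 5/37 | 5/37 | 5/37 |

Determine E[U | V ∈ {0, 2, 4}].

P(V ∈ {0, 2, 4}) = 32/37.
Summing U·P(U=x,V=y) over the conditioning event gives 3.
E[U | V ∈ {0, 2, 4}] = (3) / (32/37) = 111/32.

111/32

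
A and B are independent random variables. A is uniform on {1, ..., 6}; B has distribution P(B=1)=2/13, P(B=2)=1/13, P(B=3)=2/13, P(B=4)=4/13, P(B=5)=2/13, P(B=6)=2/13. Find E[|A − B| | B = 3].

3/2

P(B = 3) = 2/13.
Summing |A−B|·P(x,y) over outcomes with B = 3 gives 3/13.
E[|A − B| | B = 3] = (3/13) / (2/13) = 3/2.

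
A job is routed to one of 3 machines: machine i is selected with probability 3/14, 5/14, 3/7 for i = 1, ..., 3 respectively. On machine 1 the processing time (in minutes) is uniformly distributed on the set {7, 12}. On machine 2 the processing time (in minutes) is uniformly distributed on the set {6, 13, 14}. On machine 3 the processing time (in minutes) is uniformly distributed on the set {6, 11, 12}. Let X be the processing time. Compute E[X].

283/28

E[X | machine 1] = (7+12)/2 = 19/2.
E[X | machine 2] = (6+13+14)/3 = 11.
E[X | machine 3] = (6+11+12)/3 = 29/3.
By the law of total expectation,
E[X] = (3/14)·(19/2) + (5/14)·(11) + (3/7)·(29/3) = 283/28.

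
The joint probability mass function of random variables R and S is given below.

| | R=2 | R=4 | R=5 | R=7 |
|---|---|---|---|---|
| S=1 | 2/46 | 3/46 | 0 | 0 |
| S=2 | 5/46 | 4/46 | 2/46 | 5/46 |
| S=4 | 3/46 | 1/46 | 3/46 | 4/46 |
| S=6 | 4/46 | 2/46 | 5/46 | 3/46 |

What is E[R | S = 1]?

16/5

P(S = 1) = 5/46.
Σ R·P over the event = 2·(2/46) + 4·(3/46) = 8/23.
E[R | S = 1] = (8/23) / (5/46) = 16/5.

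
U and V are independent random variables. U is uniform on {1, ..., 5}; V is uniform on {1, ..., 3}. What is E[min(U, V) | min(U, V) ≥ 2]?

19/8

Outcomes with min(U, V) ≥ 2: (2,2), (2,3), (3,2), (3,3), (4,2), (4,3), (5,2), (5,3), each with probability 1/15.
E[min(U, V) | min(U, V) ≥ 2] = (2 + 2 + 2 + 3 + 2 + 3 + 2 + 3) / 8 = 19/8.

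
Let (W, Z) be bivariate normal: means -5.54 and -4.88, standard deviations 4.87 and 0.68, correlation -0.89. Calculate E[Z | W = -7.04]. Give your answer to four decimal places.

The regression of Z on W has slope ρ·σ_Z/σ_W and passes through (μ_W, μ_Z).
E[Z | W=-7.04] = -4.88 + (-0.89)·(0.68/4.87)·(-7.04 − (-5.54)) = -4.88 + (-0.12427)·(-1.5) = -4.6936.

-4.6936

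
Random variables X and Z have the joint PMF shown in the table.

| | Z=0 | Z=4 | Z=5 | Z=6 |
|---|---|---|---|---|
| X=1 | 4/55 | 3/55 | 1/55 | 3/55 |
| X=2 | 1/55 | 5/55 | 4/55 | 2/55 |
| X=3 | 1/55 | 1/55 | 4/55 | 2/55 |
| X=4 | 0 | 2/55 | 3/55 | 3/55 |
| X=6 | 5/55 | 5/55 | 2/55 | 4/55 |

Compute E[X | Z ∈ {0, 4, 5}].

138/41

P(Z ∈ {0, 4, 5}) = 41/55.
Summing X·P(X=x,Z=y) over the conditioning event gives 138/55.
E[X | Z ∈ {0, 4, 5}] = (138/55) / (41/55) = 138/41.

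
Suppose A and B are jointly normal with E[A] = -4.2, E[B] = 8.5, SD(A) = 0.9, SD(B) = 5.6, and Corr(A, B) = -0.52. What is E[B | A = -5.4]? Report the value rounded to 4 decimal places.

12.3827

For a bivariate normal, E[B | A=x] = μ_B + ρ·(σ_B/σ_A)·(x − μ_A).
E[B | A=-5.4] = 8.5 + (-0.52)·(5.6/0.9)·(-5.4 − (-4.2)) = 8.5 + (-3.2356)·(-1.2) = 12.3827.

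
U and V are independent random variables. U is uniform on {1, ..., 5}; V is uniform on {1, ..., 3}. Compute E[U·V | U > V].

Outcomes with U > V: (2,1), (3,1), (3,2), (4,1), (4,2), (4,3), (5,1), (5,2), (5,3), each with probability 1/15.
E[U·V | U > V] = (2 + 3 + 6 + 4 + 8 + 12 + 5 + 10 + 15) / 9 = 65/9.

65/9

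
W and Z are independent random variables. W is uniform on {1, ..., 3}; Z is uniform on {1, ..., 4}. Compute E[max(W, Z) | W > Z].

8/3

Outcomes with W > Z: (2,1), (3,1), (3,2), each with probability 1/12.
E[max(W, Z) | W > Z] = (2 + 3 + 3) / 3 = 8/3.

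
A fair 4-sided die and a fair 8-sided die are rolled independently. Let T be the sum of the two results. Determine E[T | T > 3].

P(T > 3) = 29/32.
E[T | T > 3] = (27/4) / (29/32) = 216/29.

216/29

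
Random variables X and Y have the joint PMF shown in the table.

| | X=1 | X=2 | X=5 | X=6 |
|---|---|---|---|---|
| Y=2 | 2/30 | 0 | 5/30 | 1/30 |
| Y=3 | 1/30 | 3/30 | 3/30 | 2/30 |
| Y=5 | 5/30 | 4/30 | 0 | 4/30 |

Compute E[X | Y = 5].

P(Y = 5) = 13/30.
Σ X·P over the event = 1·(5/30) + 2·(4/30) + 6·(4/30) = 37/30.
E[X | Y = 5] = (37/30) / (13/30) = 37/13.

37/13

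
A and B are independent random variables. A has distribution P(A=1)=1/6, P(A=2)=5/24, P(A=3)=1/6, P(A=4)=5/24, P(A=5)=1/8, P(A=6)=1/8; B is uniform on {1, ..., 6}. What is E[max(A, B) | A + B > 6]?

P(A + B > 6) = 79/144.
Summing max(A,B)·P(x,y) over outcomes with A + B > 6 gives 35/12.
E[max(A, B) | A + B > 6] = (35/12) / (79/144) = 420/79.

420/79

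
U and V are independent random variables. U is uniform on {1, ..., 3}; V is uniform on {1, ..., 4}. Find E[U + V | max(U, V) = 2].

Outcomes with max(U, V) = 2: (1,2), (2,1), (2,2), each with probability 1/12.
E[U + V | max(U, V) = 2] = (3 + 3 + 4) / 3 = 10/3.

10/3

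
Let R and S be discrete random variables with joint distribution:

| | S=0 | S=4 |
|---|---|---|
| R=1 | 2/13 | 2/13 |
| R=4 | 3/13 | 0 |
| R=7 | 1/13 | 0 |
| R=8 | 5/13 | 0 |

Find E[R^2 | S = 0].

419/11

P(S = 0) = 11/13.
Σ R^2·P over the event = 1·(2/13) + 16·(3/13) + 49·(1/13) + 64·(5/13) = 419/13.
E[R^2 | S = 0] = (419/13) / (11/13) = 419/11.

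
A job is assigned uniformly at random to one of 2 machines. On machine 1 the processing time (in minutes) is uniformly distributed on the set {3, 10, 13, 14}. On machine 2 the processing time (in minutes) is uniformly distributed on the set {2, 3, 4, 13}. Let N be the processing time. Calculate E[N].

E[N | machine 1] = (3+10+13+14)/4 = 10.
E[N | machine 2] = (2+3+4+13)/4 = 11/2.
E[N] = (1/2)·(10) + (1/2)·(11/2) = 31/4.

31/4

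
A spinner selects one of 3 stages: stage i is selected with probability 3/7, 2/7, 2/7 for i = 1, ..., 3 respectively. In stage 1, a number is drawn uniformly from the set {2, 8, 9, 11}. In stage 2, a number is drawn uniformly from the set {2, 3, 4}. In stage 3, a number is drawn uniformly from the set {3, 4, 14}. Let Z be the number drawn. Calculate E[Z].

E[Z | stage 1] = (2+8+9+11)/4 = 15/2.
E[Z | stage 2] = (2+3+4)/3 = 3.
E[Z | stage 3] = (3+4+14)/3 = 7.
By the law of total expectation,
E[Z] = (3/7)·(15/2) + (2/7)·(3) + (2/7)·(7) = 85/14.

85/14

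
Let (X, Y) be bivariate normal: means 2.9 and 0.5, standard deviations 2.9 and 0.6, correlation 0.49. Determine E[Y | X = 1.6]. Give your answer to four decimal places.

0.3682

E[Y | X=x] = μ_Y + ρ(σ_Y/σ_X)(x − μ_X) for jointly normal variables.
E[Y | X=1.6] = 0.5 + (0.49)·(0.6/2.9)·(1.6 − (2.9)) = 0.5 + (0.10138)·(-1.3) = 0.3682.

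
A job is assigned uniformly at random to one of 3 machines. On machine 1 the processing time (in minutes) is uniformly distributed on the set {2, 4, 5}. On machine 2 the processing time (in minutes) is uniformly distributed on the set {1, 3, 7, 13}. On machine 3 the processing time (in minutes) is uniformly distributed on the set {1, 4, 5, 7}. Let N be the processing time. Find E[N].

E[N | machine 1] = (2+4+5)/3 = 11/3.
E[N | machine 2] = (1+3+7+13)/4 = 6.
E[N | machine 3] = (1+4+5+7)/4 = 17/4.
E[N] = (1/3)·(11/3) + (1/3)·(6) + (1/3)·(17/4) = 167/36.

167/36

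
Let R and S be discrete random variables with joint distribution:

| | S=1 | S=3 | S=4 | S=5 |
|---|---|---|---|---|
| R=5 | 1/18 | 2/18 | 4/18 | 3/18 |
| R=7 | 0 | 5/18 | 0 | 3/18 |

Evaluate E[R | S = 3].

45/7

P(S = 3) = 7/18.
Σ R·P over the event = 5·(2/18) + 7·(5/18) = 5/2.
E[R | S = 3] = (5/2) / (7/18) = 45/7.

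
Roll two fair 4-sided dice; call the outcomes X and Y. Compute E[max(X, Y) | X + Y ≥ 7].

P(X + Y ≥ 7) = 3/16.
Summing max(X,Y)·P(x,y) over outcomes with X + Y ≥ 7 gives 3/4.
E[max(X, Y) | X + Y ≥ 7] = (3/4) / (3/16) = 4.

4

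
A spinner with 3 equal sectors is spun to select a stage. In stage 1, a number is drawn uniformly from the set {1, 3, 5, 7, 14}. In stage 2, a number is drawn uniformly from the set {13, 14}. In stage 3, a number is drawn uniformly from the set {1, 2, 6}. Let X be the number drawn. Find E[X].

15/2

E[X | stage 1] = (1+3+5+7+14)/5 = 6.
E[X | stage 2] = (13+14)/2 = 27/2.
E[X | stage 3] = (1+2+6)/3 = 3.
By the law of total expectation,
E[X] = (1/3)·(6) + (1/3)·(27/2) + (1/3)·(3) = 15/2.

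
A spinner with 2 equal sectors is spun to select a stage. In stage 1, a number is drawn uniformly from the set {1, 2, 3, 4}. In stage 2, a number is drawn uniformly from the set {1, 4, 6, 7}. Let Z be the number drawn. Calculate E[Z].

E[Z | stage 1] = (1+2+3+4)/4 = 5/2.
E[Z | stage 2] = (1+4+6+7)/4 = 9/2.
E[Z] = (1/2)·(5/2) + (1/2)·(9/2) = 7/2.

7/2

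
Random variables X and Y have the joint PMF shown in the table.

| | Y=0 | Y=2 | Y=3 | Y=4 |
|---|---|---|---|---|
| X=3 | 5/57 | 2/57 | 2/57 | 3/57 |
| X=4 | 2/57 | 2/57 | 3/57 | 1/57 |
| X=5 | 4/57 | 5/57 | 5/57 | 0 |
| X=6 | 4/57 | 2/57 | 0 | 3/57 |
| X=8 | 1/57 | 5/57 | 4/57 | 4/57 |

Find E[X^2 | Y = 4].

P(Y = 4) = 11/57.
Σ X^2·P over the event = 9·(3/57) + 16·(1/57) + 36·(3/57) + 64·(4/57) = 407/57.
E[X^2 | Y = 4] = (407/57) / (11/57) = 37.

37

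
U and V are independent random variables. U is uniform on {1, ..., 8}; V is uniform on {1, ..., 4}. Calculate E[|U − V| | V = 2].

Outcomes with V = 2: (1,2), (2,2), (3,2), (4,2), (5,2), (6,2), (7,2), (8,2), each with probability 1/32.
E[|U − V| | V = 2] = (1 + 0 + 1 + 2 + 3 + 4 + 5 + 6) / 8 = 11/4.

11/4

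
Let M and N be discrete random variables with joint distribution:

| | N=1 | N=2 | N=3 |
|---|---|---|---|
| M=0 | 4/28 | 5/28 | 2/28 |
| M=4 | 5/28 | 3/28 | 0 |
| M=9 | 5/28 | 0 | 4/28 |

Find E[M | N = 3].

P(N = 3) = 3/14.
Σ M·P over the event = 0·(2/28) + 9·(4/28) = 9/7.
E[M | N = 3] = (9/7) / (3/14) = 6.

6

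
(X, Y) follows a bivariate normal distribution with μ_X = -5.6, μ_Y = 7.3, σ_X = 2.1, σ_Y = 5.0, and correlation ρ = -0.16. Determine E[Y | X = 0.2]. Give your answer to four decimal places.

5.0905

E[Y | X=x] = μ_Y + ρ(σ_Y/σ_X)(x − μ_X) for jointly normal variables.
E[Y | X=0.2] = 7.3 + (-0.16)·(5.0/2.1)·(0.2 − (-5.6)) = 7.3 + (-0.38095)·(5.8) = 5.0905.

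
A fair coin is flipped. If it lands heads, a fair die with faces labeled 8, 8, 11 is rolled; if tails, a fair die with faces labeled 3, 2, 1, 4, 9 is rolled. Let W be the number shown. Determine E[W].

32/5

E[W | heads] = (8+8+11)/3 = 9.
E[W | tails] = (3+2+1+4+9)/5 = 19/5.
E[W] = (1/2)·(9) + (1/2)·(19/5) = 32/5.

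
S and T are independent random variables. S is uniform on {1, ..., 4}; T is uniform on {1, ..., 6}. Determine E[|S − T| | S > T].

5/3

P(S > T) = 1/4.
Summing |S−T|·P(x,y) over outcomes with S > T gives 5/12.
E[|S − T| | S > T] = (5/12) / (1/4) = 5/3.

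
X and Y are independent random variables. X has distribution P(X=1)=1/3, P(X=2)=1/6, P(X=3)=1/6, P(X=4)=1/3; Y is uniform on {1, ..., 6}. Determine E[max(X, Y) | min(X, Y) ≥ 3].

P(min(X, Y) ≥ 3) = 1/3.
Summing max(X,Y)·P(x,y) over outcomes with min(X, Y) ≥ 3 gives 14/9.
E[max(X, Y) | min(X, Y) ≥ 3] = (14/9) / (1/3) = 14/3.

14/3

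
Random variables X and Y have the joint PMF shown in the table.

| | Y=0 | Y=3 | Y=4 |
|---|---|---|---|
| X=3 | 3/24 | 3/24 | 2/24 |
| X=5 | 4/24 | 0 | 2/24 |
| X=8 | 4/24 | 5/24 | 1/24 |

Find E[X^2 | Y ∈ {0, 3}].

P(Y ∈ {0, 3}) = 19/24.
Σ X^2·P over the event = 9·(3/24) + 9·(3/24) + 25·(4/24) + 64·(4/24) + 64·(5/24) = 365/12.
E[X^2 | Y ∈ {0, 3}] = (365/12) / (19/24) = 730/19.

730/19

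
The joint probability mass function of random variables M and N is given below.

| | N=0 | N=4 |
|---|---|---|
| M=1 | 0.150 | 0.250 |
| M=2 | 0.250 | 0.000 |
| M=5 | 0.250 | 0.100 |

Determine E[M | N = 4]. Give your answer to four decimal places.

P(N = 4) = 0.350.
Summing M·P(M=x,N=y) over the conditioning event gives 0.750.
E[M | N = 4] = (0.750) / (0.350) = 2.1429.

2.1429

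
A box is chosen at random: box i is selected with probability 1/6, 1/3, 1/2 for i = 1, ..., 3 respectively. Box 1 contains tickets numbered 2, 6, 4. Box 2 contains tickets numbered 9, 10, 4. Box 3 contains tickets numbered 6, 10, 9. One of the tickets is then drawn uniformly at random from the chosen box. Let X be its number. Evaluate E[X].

E[X | box 1] = (2+6+4)/3 = 4.
E[X | box 2] = (9+10+4)/3 = 23/3.
E[X | box 3] = (6+10+9)/3 = 25/3.
By the law of total expectation,
E[X] = (1/6)·(4) + (1/3)·(23/3) + (1/2)·(25/3) = 133/18.

133/18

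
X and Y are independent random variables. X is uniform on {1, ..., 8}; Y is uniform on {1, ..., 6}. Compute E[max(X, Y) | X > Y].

160/27

P(X > Y) = 9/16.
Summing max(X,Y)·P(x,y) over outcomes with X > Y gives 10/3.
E[max(X, Y) | X > Y] = (10/3) / (9/16) = 160/27.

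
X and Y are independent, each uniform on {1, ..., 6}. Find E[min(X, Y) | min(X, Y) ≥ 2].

16/5

P(min(X, Y) ≥ 2) = 25/36.
Summing min(X,Y)·P(x,y) over outcomes with min(X, Y) ≥ 2 gives 20/9.
E[min(X, Y) | min(X, Y) ≥ 2] = (20/9) / (25/36) = 16/5.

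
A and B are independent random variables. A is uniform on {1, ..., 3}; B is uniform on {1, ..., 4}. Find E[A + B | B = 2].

Outcomes with B = 2: (1,2), (2,2), (3,2), each with probability 1/12.
E[A + B | B = 2] = (3 + 4 + 5) / 3 = 4.

4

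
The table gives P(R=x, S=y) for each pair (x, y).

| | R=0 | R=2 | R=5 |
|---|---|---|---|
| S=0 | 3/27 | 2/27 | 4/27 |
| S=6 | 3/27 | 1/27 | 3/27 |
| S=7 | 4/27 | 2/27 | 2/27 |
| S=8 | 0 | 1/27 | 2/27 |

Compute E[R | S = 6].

17/7

P(S = 6) = 7/27.
Σ R·P over the event = 0·(3/27) + 2·(1/27) + 5·(3/27) = 17/27.
E[R | S = 6] = (17/27) / (7/27) = 17/7.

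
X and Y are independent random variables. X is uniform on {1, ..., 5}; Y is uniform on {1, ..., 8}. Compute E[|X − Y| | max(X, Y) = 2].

2/3

P(max(X, Y) = 2) = 3/40.
Summing |X−Y|·P(x,y) over outcomes with max(X, Y) = 2 gives 1/20.
E[|X − Y| | max(X, Y) = 2] = (1/20) / (3/40) = 2/3.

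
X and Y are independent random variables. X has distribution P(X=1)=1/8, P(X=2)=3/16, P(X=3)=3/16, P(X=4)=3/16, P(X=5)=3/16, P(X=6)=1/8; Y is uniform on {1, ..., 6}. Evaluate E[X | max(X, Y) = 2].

P(max(X, Y) = 2) = 1/12.
Summing X·P(x,y) over outcomes with max(X, Y) = 2 gives 7/48.
E[X | max(X, Y) = 2] = (7/48) / (1/12) = 7/4.

7/4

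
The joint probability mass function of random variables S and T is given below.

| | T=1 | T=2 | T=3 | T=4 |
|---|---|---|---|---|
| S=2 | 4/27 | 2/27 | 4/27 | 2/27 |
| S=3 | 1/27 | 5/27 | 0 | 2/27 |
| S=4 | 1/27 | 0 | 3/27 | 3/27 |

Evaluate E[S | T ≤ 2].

P(T ≤ 2) = 13/27.
Σ S·P over the event = 2·(4/27) + 2·(2/27) + 3·(1/27) + 3·(5/27) + 4·(1/27) = 34/27.
E[S | T ≤ 2] = (34/27) / (13/27) = 34/13.

34/13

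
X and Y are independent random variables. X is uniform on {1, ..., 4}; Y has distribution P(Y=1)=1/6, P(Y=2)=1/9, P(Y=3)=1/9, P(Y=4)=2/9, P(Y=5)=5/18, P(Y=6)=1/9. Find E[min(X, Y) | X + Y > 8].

P(X + Y > 8) = 1/8.
Summing min(X,Y)·P(x,y) over outcomes with X + Y > 8 gives 17/36.
E[min(X, Y) | X + Y > 8] = (17/36) / (1/8) = 34/9.

34/9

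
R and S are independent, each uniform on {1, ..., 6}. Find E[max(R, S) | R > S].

14/3

P(R > S) = 5/12.
Summing max(R,S)·P(x,y) over outcomes with R > S gives 35/18.
E[max(R, S) | R > S] = (35/18) / (5/12) = 14/3.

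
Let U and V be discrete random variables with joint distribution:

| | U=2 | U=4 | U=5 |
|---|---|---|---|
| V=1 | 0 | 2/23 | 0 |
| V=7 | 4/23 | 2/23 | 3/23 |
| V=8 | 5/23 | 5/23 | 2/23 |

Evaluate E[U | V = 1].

P(V = 1) = 2/23.
Σ U·P over the event = 4·(2/23) = 8/23.
E[U | V = 1] = (8/23) / (2/23) = 4.

4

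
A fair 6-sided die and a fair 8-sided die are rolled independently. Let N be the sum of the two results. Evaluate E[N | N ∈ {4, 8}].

P(N ∈ {4, 8}) = 3/16.
Σ over the event: 4·1/16 + 8·1/8 = 5/4.
E[N | N ∈ {4, 8}] = (5/4) / (3/16) = 20/3.

20/3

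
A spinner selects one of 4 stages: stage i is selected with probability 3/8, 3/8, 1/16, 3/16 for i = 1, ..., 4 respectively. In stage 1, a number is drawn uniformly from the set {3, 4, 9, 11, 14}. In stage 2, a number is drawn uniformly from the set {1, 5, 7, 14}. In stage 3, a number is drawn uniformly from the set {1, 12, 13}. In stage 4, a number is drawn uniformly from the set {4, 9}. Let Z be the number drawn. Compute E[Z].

221/30

E[Z | stage 1] = (3+4+9+11+14)/5 = 41/5.
E[Z | stage 2] = (1+5+7+14)/4 = 27/4.
E[Z | stage 3] = (1+12+13)/3 = 26/3.
E[Z | stage 4] = (4+9)/2 = 13/2.
E[Z] = (3/8)·(41/5) + (3/8)·(27/4) + (1/16)·(26/3) + (3/16)·(13/2) = 221/30.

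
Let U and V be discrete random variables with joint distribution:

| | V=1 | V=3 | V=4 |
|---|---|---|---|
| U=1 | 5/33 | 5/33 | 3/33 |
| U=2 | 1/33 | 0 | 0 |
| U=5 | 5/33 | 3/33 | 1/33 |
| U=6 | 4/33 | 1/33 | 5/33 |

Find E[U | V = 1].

56/15

P(V = 1) = 5/11.
Σ U·P over the event = 1·(5/33) + 2·(1/33) + 5·(5/33) + 6·(4/33) = 56/33.
E[U | V = 1] = (56/33) / (5/11) = 56/15.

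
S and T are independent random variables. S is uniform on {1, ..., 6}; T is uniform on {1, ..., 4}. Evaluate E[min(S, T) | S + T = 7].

9/4

Outcomes with S + T = 7: (3,4), (4,3), (5,2), (6,1), each with probability 1/24.
E[min(S, T) | S + T = 7] = (3 + 3 + 2 + 1) / 4 = 9/4.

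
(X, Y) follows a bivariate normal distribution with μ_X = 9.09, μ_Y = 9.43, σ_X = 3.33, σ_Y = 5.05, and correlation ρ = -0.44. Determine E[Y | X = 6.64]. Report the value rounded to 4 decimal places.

11.0648

For a bivariate normal, E[Y | X=x] = μ_Y + ρ·(σ_Y/σ_X)·(x − μ_X).
E[Y | X=6.64] = 9.43 + (-0.44)·(5.05/3.33)·(6.64 − (9.09)) = 9.43 + (-0.66727)·(-2.45) = 11.0648.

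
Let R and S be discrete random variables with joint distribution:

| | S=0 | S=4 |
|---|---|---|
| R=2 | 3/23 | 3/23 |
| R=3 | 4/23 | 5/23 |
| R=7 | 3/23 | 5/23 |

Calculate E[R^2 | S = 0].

P(S = 0) = 10/23.
Σ R^2·P over the event = 4·(3/23) + 9·(4/23) + 49·(3/23) = 195/23.
E[R^2 | S = 0] = (195/23) / (10/23) = 39/2.

39/2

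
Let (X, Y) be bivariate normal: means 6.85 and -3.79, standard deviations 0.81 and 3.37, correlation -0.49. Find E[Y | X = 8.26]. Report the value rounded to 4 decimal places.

-6.6645

E[Y | X=x] = μ_Y + ρ(σ_Y/σ_X)(x − μ_X) for jointly normal variables.
E[Y | X=8.26] = -3.79 + (-0.49)·(3.37/0.81)·(8.26 − (6.85)) = -3.79 + (-2.03864)·(1.41) = -6.6645.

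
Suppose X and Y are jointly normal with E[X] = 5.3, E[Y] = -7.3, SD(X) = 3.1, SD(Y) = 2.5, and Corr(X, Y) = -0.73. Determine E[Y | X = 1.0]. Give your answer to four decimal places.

For a bivariate normal, E[Y | X=x] = μ_Y + ρ·(σ_Y/σ_X)·(x − μ_X).
E[Y | X=1.0] = -7.3 + (-0.73)·(2.5/3.1)·(1.0 − (5.3)) = -7.3 + (-0.58871)·(-4.3) = -4.7685.

-4.7685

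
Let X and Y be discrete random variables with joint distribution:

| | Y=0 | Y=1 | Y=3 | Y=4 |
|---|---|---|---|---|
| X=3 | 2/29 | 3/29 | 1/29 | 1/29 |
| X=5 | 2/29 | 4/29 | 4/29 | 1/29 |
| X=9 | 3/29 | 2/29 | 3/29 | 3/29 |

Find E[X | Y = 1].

P(Y = 1) = 9/29.
Summing X·P(X=x,Y=y) over the conditioning event gives 47/29.
E[X | Y = 1] = (47/29) / (9/29) = 47/9.

47/9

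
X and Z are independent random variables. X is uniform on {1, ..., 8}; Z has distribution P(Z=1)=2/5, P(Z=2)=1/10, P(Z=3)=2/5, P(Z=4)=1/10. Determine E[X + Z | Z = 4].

17/2

P(Z = 4) = 1/10.
Summing (X+Z)·P(x,y) over outcomes with Z = 4 gives 17/20.
E[X + Z | Z = 4] = (17/20) / (1/10) = 17/2.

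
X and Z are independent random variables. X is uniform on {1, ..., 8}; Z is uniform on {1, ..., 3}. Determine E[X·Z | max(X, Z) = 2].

Outcomes with max(X, Z) = 2: (1,2), (2,1), (2,2), each with probability 1/24.
E[X·Z | max(X, Z) = 2] = (2 + 2 + 4) / 3 = 8/3.

8/3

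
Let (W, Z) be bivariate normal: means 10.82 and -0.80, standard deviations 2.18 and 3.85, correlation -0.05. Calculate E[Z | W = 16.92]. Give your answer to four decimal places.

E[Z | W=x] = μ_Z + ρ(σ_Z/σ_W)(x − μ_W) for jointly normal variables.
E[Z | W=16.92] = -0.80 + (-0.05)·(3.85/2.18)·(16.92 − (10.82)) = -0.80 + (-0.088303)·(6.1) = -1.3386.

-1.3386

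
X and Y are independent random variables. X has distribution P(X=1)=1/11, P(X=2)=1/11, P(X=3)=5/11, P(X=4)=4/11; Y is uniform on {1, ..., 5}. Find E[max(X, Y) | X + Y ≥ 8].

61/13

P(X + Y ≥ 8) = 13/55.
Summing max(X,Y)·P(x,y) over outcomes with X + Y ≥ 8 gives 61/55.
E[max(X, Y) | X + Y ≥ 8] = (61/55) / (13/55) = 61/13.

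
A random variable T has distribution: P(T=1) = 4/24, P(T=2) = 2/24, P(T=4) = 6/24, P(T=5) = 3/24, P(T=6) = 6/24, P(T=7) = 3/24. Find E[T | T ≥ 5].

6

P(T ≥ 5) = 1/2.
Σ over the event: 5·1/8 + 6·1/4 + 7·1/8 = 3.
E[T | T ≥ 5] = (3) / (1/2) = 6.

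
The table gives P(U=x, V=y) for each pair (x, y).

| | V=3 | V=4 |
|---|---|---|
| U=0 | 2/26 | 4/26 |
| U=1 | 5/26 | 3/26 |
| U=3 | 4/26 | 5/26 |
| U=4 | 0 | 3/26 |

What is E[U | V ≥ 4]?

P(V ≥ 4) = 15/26.
Summing U·P(U=x,V=y) over the conditioning event gives 15/13.
E[U | V ≥ 4] = (15/13) / (15/26) = 2.

2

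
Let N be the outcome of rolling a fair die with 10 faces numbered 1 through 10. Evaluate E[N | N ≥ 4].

Given N ≥ 4, N is equally likely to be any of {4, 5, 6, 7, 8, 9, 10}.
E[N | N ≥ 4] = (4 + 5 + 6 + 7 + 8 + 9 + 10) / 7 = 7.

7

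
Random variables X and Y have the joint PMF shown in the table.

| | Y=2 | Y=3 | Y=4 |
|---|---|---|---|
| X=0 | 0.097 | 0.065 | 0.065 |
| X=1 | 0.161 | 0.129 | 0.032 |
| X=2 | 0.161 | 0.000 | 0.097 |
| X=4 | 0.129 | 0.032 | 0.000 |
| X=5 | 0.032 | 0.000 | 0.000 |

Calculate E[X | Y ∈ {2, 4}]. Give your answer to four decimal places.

P(Y ∈ {2, 4}) = 0.774.
Σ X·P over the event = 0·(0.097) + 0·(0.065) + 1·(0.161) + 1·(0.032) + 2·(0.161) + 2·(0.097) + 4·(0.129) + 5·(0.032) = 1.385.
E[X | Y ∈ {2, 4}] = (1.385) / (0.774) = 1.7894.

1.7894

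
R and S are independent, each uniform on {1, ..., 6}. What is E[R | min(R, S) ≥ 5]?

11/2

Outcomes with min(R, S) ≥ 5: (5,5), (5,6), (6,5), (6,6), each with probability 1/36.
E[R | min(R, S) ≥ 5] = (5 + 5 + 6 + 6) / 4 = 11/2.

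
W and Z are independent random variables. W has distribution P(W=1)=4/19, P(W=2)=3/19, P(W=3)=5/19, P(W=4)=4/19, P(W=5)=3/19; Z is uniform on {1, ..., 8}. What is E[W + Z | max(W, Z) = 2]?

P(max(W, Z) = 2) = 5/76.
Summing (W+Z)·P(x,y) over outcomes with max(W, Z) = 2 gives 33/152.
E[W + Z | max(W, Z) = 2] = (33/152) / (5/76) = 33/10.

33/10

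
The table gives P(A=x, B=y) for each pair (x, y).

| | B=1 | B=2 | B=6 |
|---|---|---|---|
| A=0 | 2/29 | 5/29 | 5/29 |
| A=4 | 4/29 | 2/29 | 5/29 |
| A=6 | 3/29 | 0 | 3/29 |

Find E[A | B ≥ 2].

23/10

P(B ≥ 2) = 20/29.
Summing A·P(A=x,B=y) over the conditioning event gives 46/29.
E[A | B ≥ 2] = (46/29) / (20/29) = 23/10.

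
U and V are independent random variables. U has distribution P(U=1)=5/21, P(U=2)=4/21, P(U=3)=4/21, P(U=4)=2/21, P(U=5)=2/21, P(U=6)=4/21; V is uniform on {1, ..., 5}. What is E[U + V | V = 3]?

130/21

P(V = 3) = 1/5.
Summing (U+V)·P(x,y) over outcomes with V = 3 gives 26/21.
E[U + V | V = 3] = (26/21) / (1/5) = 130/21.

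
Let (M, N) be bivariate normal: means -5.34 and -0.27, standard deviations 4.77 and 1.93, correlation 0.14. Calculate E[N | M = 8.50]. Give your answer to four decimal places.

E[N | M=x] = μ_N + ρ(σ_N/σ_M)(x − μ_M) for jointly normal variables.
E[N | M=8.50] = -0.27 + (0.14)·(1.93/4.77)·(8.50 − (-5.34)) = -0.27 + (0.056646)·(13.84) = 0.5140.

0.5140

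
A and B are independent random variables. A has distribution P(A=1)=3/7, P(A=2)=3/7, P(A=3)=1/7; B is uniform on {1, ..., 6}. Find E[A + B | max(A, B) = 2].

P(max(A, B) = 2) = 3/14.
Summing (A+B)·P(x,y) over outcomes with max(A, B) = 2 gives 5/7.
E[A + B | max(A, B) = 2] = (5/7) / (3/14) = 10/3.

10/3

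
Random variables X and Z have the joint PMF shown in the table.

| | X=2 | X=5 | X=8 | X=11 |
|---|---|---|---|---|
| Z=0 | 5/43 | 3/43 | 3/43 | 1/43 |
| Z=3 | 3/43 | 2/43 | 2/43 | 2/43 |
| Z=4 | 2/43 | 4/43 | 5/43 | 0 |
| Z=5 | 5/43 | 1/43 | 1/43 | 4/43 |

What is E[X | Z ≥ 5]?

67/11

P(Z ≥ 5) = 11/43.
Σ X·P over the event = 2·(5/43) + 5·(1/43) + 8·(1/43) + 11·(4/43) = 67/43.
E[X | Z ≥ 5] = (67/43) / (11/43) = 67/11.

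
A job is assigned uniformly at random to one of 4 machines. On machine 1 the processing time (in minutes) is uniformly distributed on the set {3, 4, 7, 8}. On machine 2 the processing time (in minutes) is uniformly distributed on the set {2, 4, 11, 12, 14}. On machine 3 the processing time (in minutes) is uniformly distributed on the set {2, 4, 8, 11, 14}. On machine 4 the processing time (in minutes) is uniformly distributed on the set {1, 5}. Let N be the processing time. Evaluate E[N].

249/40

E[N | machine 1] = (3+4+7+8)/4 = 11/2.
E[N | machine 2] = (2+4+11+12+14)/5 = 43/5.
E[N | machine 3] = (2+4+8+11+14)/5 = 39/5.
E[N | machine 4] = (1+5)/2 = 3.
By the law of total expectation,
E[N] = (1/4)·(11/2) + (1/4)·(43/5) + (1/4)·(39/5) + (1/4)·(3) = 249/40.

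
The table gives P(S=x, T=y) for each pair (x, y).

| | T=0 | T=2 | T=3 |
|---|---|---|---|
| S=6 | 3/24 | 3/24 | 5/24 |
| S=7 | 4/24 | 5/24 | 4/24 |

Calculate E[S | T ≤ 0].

P(T ≤ 0) = 7/24.
Σ S·P over the event = 6·(3/24) + 7·(4/24) = 23/12.
E[S | T ≤ 0] = (23/12) / (7/24) = 46/7.

46/7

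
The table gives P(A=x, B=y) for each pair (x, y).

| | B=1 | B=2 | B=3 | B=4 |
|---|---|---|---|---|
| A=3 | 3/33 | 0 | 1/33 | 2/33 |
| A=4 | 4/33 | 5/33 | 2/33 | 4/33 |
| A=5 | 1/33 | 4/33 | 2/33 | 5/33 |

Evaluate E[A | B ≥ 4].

P(B ≥ 4) = 1/3.
Σ A·P over the event = 3·(2/33) + 4·(4/33) + 5·(5/33) = 47/33.
E[A | B ≥ 4] = (47/33) / (1/3) = 47/11.

47/11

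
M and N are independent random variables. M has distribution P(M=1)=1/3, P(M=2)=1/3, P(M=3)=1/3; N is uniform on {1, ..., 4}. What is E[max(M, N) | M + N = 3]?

2

P(M + N = 3) = 1/6.
Summing max(M,N)·P(x,y) over outcomes with M + N = 3 gives 1/3.
E[max(M, N) | M + N = 3] = (1/3) / (1/6) = 2.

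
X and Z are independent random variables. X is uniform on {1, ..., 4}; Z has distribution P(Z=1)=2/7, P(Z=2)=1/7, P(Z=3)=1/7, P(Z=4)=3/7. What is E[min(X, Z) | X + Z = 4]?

5/4

P(X + Z = 4) = 1/7.
Summing min(X,Z)·P(x,y) over outcomes with X + Z = 4 gives 5/28.
E[min(X, Z) | X + Z = 4] = (5/28) / (1/7) = 5/4.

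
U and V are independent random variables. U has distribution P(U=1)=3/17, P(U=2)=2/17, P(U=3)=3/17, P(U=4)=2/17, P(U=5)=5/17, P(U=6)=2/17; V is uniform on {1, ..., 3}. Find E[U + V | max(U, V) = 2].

P(max(U, V) = 2) = 7/51.
Summing (U+V)·P(x,y) over outcomes with max(U, V) = 2 gives 23/51.
E[U + V | max(U, V) = 2] = (23/51) / (7/51) = 23/7.

23/7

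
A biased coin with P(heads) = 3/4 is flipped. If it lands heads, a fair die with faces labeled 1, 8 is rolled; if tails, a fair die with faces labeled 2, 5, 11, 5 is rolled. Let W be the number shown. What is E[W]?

77/16

E[W | heads] = (1+8)/2 = 9/2.
E[W | tails] = (2+5+11+5)/4 = 23/4.
By the law of total expectation,
E[W] = (3/4)·(9/2) + (1/4)·(23/4) = 77/16.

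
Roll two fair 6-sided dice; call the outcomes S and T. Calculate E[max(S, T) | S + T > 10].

Outcomes with S + T > 10: (5,6), (6,5), (6,6), each with probability 1/36.
E[max(S, T) | S + T > 10] = (6 + 6 + 6) / 3 = 6.

6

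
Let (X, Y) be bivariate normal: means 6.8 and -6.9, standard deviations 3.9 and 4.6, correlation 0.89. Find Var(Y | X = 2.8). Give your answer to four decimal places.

4.3992

The conditional variance in a bivariate normal is σ_Y²(1 − ρ²), independent of x.
Var(Y | X=2.8) = (4.6)²·(1 − (0.89)²) = 21.16·0.2079 = 4.3992.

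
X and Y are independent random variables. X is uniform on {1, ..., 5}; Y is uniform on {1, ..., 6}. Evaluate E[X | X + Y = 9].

4

Outcomes with X + Y = 9: (3,6), (4,5), (5,4), each with probability 1/30.
E[X | X + Y = 9] = (3 + 4 + 5) / 3 = 4.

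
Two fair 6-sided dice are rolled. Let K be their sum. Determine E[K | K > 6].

P(K > 6) = 7/12.
Σ over the event: 7·1/6 + 8·5/36 + 9·1/9 + 10·1/12 + 11·1/18 + 12·1/36 = 91/18.
E[K | K > 6] = (91/18) / (7/12) = 26/3.

26/3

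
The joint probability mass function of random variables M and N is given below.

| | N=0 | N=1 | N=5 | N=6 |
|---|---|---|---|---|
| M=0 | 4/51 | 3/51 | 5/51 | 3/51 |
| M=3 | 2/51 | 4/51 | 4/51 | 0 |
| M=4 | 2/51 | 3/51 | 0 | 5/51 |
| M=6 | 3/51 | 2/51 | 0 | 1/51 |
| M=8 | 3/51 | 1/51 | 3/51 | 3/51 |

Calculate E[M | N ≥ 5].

P(N ≥ 5) = 8/17.
Σ M·P over the event = 0·(5/51) + 0·(3/51) + 3·(4/51) + 4·(5/51) + 6·(1/51) + 8·(3/51) + 8·(3/51) = 86/51.
E[M | N ≥ 5] = (86/51) / (8/17) = 43/12.

43/12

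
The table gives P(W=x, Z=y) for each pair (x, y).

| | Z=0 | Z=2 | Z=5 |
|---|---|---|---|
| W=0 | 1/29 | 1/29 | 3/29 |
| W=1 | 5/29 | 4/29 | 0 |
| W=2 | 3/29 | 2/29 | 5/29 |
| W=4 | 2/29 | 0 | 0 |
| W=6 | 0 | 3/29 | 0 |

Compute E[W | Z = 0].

P(Z = 0) = 11/29.
Σ W·P over the event = 0·(1/29) + 1·(5/29) + 2·(3/29) + 4·(2/29) = 19/29.
E[W | Z = 0] = (19/29) / (11/29) = 19/11.

19/11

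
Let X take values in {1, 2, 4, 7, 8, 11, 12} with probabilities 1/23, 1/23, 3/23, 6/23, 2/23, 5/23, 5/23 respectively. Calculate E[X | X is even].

90/11

P(X is even) = 11/23.
Σ over the event: 2·1/23 + 4·3/23 + 8·2/23 + 12·5/23 = 90/23.
E[X | X is even] = (90/23) / (11/23) = 90/11.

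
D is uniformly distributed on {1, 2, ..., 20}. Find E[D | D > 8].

Given D > 8, D is equally likely to be any of {9, 10, 11, 12, 13, 14, 15, 16, 17, 18, 19, 20}.
E[D | D > 8] = (9 + 10 + 11 + 12 + 13 + 14 + 15 + 16 + 17 + 18 + 19 + 20) / 12 = 29/2.

29/2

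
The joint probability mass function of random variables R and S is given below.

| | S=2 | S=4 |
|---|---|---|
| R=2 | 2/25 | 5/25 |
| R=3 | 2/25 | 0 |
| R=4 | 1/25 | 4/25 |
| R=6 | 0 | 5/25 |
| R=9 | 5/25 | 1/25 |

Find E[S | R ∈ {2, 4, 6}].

P(R ∈ {2, 4, 6}) = 17/25.
Σ S·P over the event = 2·(2/25) + 4·(5/25) + 2·(1/25) + 4·(4/25) + 4·(5/25) = 62/25.
E[S | R ∈ {2, 4, 6}] = (62/25) / (17/25) = 62/17.

62/17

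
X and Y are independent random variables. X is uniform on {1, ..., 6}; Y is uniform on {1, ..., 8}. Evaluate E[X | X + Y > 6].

133/33

P(X + Y > 6) = 11/16.
Summing X·P(x,y) over outcomes with X + Y > 6 gives 133/48.
E[X | X + Y > 6] = (133/48) / (11/16) = 133/33.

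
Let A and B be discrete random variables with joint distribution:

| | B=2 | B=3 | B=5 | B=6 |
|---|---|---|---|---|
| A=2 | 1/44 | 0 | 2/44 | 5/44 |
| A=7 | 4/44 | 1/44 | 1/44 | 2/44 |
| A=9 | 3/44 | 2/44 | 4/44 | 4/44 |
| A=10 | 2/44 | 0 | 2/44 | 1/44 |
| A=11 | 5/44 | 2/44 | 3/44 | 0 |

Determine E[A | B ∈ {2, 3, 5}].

P(B ∈ {2, 3, 5}) = 8/11.
Summing A·P(A=x,B=y) over the conditioning event gives 279/44.
E[A | B ∈ {2, 3, 5}] = (279/44) / (8/11) = 279/32.

279/32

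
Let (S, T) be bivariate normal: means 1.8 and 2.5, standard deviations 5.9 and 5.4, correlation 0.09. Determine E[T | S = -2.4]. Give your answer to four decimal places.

E[T | S=x] = μ_T + ρ(σ_T/σ_S)(x − μ_S) for jointly normal variables.
E[T | S=-2.4] = 2.5 + (0.09)·(5.4/5.9)·(-2.4 − (1.8)) = 2.5 + (0.082373)·(-4.2) = 2.1540.

2.1540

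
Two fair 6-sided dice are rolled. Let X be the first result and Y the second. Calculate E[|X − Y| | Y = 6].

Outcomes with Y = 6: (1,6), (2,6), (3,6), (4,6), (5,6), (6,6), each with probability 1/36.
E[|X − Y| | Y = 6] = (5 + 4 + 3 + 2 + 1 + 0) / 6 = 5/2.

5/2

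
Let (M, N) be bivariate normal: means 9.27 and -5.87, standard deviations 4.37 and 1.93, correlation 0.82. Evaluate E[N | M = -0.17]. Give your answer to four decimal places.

For a bivariate normal, E[N | M=x] = μ_N + ρ·(σ_N/σ_M)·(x − μ_M).
E[N | M=-0.17] = -5.87 + (0.82)·(1.93/4.37)·(-0.17 − (9.27)) = -5.87 + (0.36215)·(-9.44) = -9.2887.

-9.2887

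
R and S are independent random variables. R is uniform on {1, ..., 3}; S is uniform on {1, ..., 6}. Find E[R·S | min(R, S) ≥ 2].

10

Outcomes with min(R, S) ≥ 2: (2,2), (2,3), (2,4), (2,5), (2,6), (3,2), (3,3), (3,4), (3,5), (3,6), each with probability 1/18.
E[R·S | min(R, S) ≥ 2] = (4 + 6 + 8 + 10 + 12 + 6 + 9 + 12 + 15 + 18) / 10 = 10.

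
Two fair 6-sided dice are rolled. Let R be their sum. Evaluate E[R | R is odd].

7

P(R is odd) = 1/2.
Σ over the event: 3·1/18 + 5·1/9 + 7·1/6 + 9·1/9 + 11·1/18 = 7/2.
E[R | R is odd] = (7/2) / (1/2) = 7.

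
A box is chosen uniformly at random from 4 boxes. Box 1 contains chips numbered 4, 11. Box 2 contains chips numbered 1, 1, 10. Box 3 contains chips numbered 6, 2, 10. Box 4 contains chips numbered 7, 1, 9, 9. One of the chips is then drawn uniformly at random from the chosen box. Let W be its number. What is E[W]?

6

E[W | box 1] = (4+11)/2 = 15/2.
E[W | box 2] = (1+1+10)/3 = 4.
E[W | box 3] = (6+2+10)/3 = 6.
E[W | box 4] = (7+1+9+9)/4 = 13/2.
E[W] = (1/4)·(15/2) + (1/4)·(4) + (1/4)·(6) + (1/4)·(13/2) = 6.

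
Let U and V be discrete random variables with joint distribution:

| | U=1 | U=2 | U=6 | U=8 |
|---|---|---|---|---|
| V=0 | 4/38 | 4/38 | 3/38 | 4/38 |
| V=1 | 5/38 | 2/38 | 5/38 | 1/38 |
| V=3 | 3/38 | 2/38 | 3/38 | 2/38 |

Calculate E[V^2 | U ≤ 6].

84/31

P(U ≤ 6) = 31/38.
Summing V^2·P(U=x,V=y) over the conditioning event gives 42/19.
E[V^2 | U ≤ 6] = (42/19) / (31/38) = 84/31.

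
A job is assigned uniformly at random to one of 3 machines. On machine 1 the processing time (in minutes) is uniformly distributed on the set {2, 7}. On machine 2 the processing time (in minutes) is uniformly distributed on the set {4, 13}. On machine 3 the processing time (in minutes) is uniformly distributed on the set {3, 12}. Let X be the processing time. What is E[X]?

41/6

E[X | machine 1] = (2+7)/2 = 9/2.
E[X | machine 2] = (4+13)/2 = 17/2.
E[X | machine 3] = (3+12)/2 = 15/2.
E[X] = (1/3)·(9/2) + (1/3)·(17/2) + (1/3)·(15/2) = 41/6.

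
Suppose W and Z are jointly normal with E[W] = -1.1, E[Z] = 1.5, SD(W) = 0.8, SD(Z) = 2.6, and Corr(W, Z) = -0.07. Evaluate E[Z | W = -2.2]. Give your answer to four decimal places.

1.7503

E[Z | W=x] = μ_Z + ρ(σ_Z/σ_W)(x − μ_W) for jointly normal variables.
E[Z | W=-2.2] = 1.5 + (-0.07)·(2.6/0.8)·(-2.2 − (-1.1)) = 1.5 + (-0.2275)·(-1.1) = 1.7503.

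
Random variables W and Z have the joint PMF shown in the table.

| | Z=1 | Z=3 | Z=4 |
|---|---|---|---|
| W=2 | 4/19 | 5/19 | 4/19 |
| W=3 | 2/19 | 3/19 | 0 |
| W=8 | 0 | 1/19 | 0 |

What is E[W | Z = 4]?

2

P(Z = 4) = 4/19.
Σ W·P over the event = 2·(4/19) = 8/19.
E[W | Z = 4] = (8/19) / (4/19) = 2.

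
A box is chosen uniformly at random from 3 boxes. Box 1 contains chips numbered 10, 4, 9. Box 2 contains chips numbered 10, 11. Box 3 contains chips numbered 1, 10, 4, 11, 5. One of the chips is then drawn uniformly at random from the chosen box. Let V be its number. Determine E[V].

E[V | box 1] = (10+4+9)/3 = 23/3.
E[V | box 2] = (10+11)/2 = 21/2.
E[V | box 3] = (1+10+4+11+5)/5 = 31/5.
By the law of total expectation,
E[V] = (1/3)·(23/3) + (1/3)·(21/2) + (1/3)·(31/5) = 731/90.

731/90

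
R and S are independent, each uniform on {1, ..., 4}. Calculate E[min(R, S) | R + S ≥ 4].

P(R + S ≥ 4) = 13/16.
Summing min(R,S)·P(x,y) over outcomes with R + S ≥ 4 gives 27/16.
E[min(R, S) | R + S ≥ 4] = (27/16) / (13/16) = 27/13.

27/13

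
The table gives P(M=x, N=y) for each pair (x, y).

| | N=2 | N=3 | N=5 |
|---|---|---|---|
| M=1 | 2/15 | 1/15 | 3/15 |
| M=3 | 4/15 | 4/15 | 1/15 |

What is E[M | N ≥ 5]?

3/2

P(N ≥ 5) = 4/15.
Σ M·P over the event = 1·(3/15) + 3·(1/15) = 2/5.
E[M | N ≥ 5] = (2/5) / (4/15) = 3/2.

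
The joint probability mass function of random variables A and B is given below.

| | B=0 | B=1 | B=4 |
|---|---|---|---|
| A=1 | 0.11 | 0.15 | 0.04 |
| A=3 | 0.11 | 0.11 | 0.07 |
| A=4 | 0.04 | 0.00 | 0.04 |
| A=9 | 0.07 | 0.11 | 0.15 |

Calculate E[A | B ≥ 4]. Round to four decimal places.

5.8667

P(B ≥ 4) = 0.30.
Summing A·P(A=x,B=y) over the conditioning event gives 1.76.
E[A | B ≥ 4] = (1.76) / (0.30) = 5.8667.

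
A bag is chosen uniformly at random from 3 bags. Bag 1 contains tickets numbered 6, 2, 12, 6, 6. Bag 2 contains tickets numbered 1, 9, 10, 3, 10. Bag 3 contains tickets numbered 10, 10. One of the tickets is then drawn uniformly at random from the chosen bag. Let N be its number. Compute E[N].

E[N | bag 1] = (6+2+12+6+6)/5 = 32/5.
E[N | bag 2] = (1+9+10+3+10)/5 = 33/5.
E[N | bag 3] = (10+10)/2 = 10.
E[N] = (1/3)·(32/5) + (1/3)·(33/5) + (1/3)·(10) = 23/3.

23/3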